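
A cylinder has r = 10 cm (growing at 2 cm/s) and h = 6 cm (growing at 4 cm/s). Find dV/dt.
640π cm³/s

V = πr²h
dV/dt = 2πrh·dr/dt + πr²·dh/dt
= 2π(10)(6)(2) + π(10)²(4)
= 640π cm³/s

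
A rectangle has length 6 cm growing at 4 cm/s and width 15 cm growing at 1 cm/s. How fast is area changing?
66 cm²/s

A = lw
dA/dt = w·dl/dt + l·dw/dt = 15·4 + 6·1 = 66 cm²/s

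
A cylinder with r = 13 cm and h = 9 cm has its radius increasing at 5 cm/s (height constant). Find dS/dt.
350π cm²/s

S = 2πrh + 2πr² (lateral + bases)
dS/dt = (2πh + 4πr)·dr/dt = (2π·9 + 4π·13)·5
= 350π cm²/s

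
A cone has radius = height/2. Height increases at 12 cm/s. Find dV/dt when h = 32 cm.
3072π cm³/s

V = (1/3)π(h/2)²h = πh³/12
dV/dt = πh²/4 · 12
At h = 32: dV/dt = 3072π cm³/s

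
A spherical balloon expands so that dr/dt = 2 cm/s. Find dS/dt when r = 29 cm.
464π cm²/s

S = 4πr²
dS/dt = dS/dr · dr/dt = 8πr · 2
At r = 29: dS/dt = 464π cm²/s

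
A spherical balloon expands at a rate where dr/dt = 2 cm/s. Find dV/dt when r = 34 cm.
9248π cm³/s

V = (4/3)πr³
dV/dt = dV/dr · dr/dt = 4πr² · 2
At r = 34: dV/dt = 9248π cm³/s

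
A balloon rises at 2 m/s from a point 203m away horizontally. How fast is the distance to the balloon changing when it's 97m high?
97√50618/25309 ≈ 0.8623 m/s

z² = 203² + y²
z = √(203² + 97²) = √50618
dz/dt = y/z · dy/dt = 97/√50618 · 2 = 97√50618/25309 ≈ 0.8623 m/s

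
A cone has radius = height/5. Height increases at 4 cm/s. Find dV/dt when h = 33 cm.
4356π/25 cm³/s

V = (1/3)π(h/5)²h = πh³/75
dV/dt = πh²/25 · 4
At h = 33: dV/dt = 4356π/25 cm³/s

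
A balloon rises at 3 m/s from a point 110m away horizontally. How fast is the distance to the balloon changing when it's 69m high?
207√16861/16861 ≈ 1.594 m/s

z² = 110² + y²
z = √(110² + 69²) = √16861
dz/dt = y/z · dy/dt = 69/√16861 · 3 = 207√16861/16861 ≈ 1.594 m/s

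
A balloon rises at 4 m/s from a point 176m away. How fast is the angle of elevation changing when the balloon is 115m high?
0.015927 rad/s

tan(θ) = y/176
sec²(θ) · dθ/dt = (1/176) · dy/dt
dθ/dt = cos²(θ)/176 · 4 = 176/(176² + 115²) · 4
dθ/dt = 0.015927 rad/s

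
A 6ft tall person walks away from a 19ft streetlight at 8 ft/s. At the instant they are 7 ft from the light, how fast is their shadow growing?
48/13 ft/s

By similar triangles: 19/(x+s) = 6/s
Solving: s = 6x/13
ds/dt = 6/13 · dx/dt = 6/13 · 8 = 48/13 ft/s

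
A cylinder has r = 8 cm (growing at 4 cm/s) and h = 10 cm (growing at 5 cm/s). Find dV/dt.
960π cm³/s

V = πr²h
dV/dt = 2πrh·dr/dt + πr²·dh/dt
= 2π(8)(10)(4) + π(8)²(5)
= 960π cm³/s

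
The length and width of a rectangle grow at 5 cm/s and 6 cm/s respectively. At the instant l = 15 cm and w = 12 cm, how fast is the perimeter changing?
22 cm/s

P = 2(l + w)
dP/dt = 2(dl/dt + dw/dt) = 2(5 + 6) = 22 cm/s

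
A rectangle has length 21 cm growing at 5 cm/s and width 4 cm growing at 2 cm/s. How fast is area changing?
62 cm²/s

A = lw
dA/dt = w·dl/dt + l·dw/dt = 4·5 + 21·2 = 62 cm²/s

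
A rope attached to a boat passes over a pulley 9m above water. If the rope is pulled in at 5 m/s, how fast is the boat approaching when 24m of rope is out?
8√55/11 ≈ 5.394 m/s

rope² = x² + 9²
x = √(24² - 9²) = 3√55
dx/dt = (rope/x) · d(rope)/dt = (24/(3√55)) · (-5) = -8√55/11 m/s
The boat approaches at 8√55/11 ≈ 5.394 m/s.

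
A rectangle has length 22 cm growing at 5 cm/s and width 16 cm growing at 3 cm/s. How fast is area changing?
146 cm²/s

A = lw
dA/dt = w·dl/dt + l·dw/dt = 16·5 + 22·3 = 146 cm²/s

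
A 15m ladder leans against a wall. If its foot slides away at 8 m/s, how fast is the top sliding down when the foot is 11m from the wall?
22√26/13 ≈ 8.629 m/s

x² + y² = 15²
2x·dx/dt + 2y·dy/dt = 0
dy/dt = -x/y · dx/dt = -11/(2√26) · 8 = -22√26/13 m/s
The top is descending at 22√26/13 ≈ 8.629 m/s.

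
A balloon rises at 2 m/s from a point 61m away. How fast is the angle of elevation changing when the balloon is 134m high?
0.005628 rad/s

tan(θ) = y/61
sec²(θ) · dθ/dt = (1/61) · dy/dt
dθ/dt = cos²(θ)/61 · 2 = 61/(61² + 134²) · 2
dθ/dt = 0.005628 rad/s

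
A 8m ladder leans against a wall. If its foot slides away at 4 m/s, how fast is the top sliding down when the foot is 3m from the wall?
12√55/55 ≈ 1.618 m/s

x² + y² = 8²
2x·dx/dt + 2y·dy/dt = 0
dy/dt = -x/y · dx/dt = -3/√55 · 4 = -12√55/55 m/s
The top is descending at 12√55/55 ≈ 1.618 m/s.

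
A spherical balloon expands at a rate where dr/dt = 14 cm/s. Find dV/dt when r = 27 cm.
40824π cm³/s

V = (4/3)πr³
dV/dt = dV/dr · dr/dt = 4πr² · 14
At r = 27: dV/dt = 40824π cm³/s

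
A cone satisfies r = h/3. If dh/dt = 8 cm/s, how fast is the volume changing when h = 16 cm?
2048π/9 cm³/s

V = (1/3)π(h/3)²h = πh³/27
dV/dt = πh²/9 · 8
At h = 16: dV/dt = 2048π/9 cm³/s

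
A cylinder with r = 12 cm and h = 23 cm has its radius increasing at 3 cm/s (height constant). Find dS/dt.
282π cm²/s

S = 2πrh + 2πr² (lateral + bases)
dS/dt = (2πh + 4πr)·dr/dt = (2π·23 + 4π·12)·3
= 282π cm²/s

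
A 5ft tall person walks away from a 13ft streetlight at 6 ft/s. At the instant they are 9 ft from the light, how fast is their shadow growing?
15/4 ft/s

By similar triangles: 13/(x+s) = 5/s
Solving: s = 5x/8
ds/dt = 5/8 · dx/dt = 5/8 · 6 = 15/4 ft/s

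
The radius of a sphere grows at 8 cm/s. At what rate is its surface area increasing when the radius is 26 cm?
1664π cm²/s

S = 4πr²
dS/dt = dS/dr · dr/dt = 8πr · 8
At r = 26: dS/dt = 1664π cm²/s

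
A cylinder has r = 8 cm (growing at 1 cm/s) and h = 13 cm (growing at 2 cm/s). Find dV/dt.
336π cm³/s

V = πr²h
dV/dt = 2πrh·dr/dt + πr²·dh/dt
= 2π(8)(13)(1) + π(8)²(2)
= 336π cm³/s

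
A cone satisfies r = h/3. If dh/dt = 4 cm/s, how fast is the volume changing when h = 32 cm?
4096π/9 cm³/s

V = (1/3)π(h/3)²h = πh³/27
dV/dt = πh²/9 · 4
At h = 32: dV/dt = 4096π/9 cm³/s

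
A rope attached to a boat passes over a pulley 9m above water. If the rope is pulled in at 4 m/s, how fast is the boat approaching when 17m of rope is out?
17√13/13 ≈ 4.715 m/s

rope² = x² + 9²
x = √(17² - 9²) = 4√13
dx/dt = (rope/x) · d(rope)/dt = (17/(4√13)) · (-4) = -17√13/13 m/s
The boat approaches at 17√13/13 ≈ 4.715 m/s.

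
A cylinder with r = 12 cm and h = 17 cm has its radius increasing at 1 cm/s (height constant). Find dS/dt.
82π cm²/s

S = 2πrh + 2πr² (lateral + bases)
dS/dt = (2πh + 4πr)·dr/dt = (2π·17 + 4π·12)·1
= 82π cm²/s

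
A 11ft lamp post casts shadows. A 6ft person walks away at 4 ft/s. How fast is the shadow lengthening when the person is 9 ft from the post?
24/5 ft/s

By similar triangles: 11/(x+s) = 6/s
Solving: s = 6x/5
ds/dt = 6/5 · dx/dt = 6/5 · 4 = 24/5 ft/s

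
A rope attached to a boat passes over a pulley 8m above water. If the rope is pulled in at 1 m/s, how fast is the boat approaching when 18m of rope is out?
9√65/65 ≈ 1.116 m/s

rope² = x² + 8²
x = √(18² - 8²) = 2√65
dx/dt = (rope/x) · d(rope)/dt = (18/(2√65)) · (-1) = -9√65/65 m/s
The boat approaches at 9√65/65 ≈ 1.116 m/s.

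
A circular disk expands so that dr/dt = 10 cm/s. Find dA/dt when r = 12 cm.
240π cm²/s

A = πr²
dA/dt = 2πr · dr/dt = 2π(12)(10) = 240π cm²/s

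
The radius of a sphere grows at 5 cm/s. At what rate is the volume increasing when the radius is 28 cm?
15680π cm³/s

V = (4/3)πr³
dV/dt = dV/dr · dr/dt = 4πr² · 5
At r = 28: dV/dt = 15680π cm³/s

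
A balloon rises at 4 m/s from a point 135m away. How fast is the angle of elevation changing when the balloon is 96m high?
0.019679 rad/s

tan(θ) = y/135
sec²(θ) · dθ/dt = (1/135) · dy/dt
dθ/dt = cos²(θ)/135 · 4 = 135/(135² + 96²) · 4
dθ/dt = 0.019679 rad/s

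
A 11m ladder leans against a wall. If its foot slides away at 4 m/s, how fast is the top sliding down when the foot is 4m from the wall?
16√105/105 ≈ 1.561 m/s

x² + y² = 11²
2x·dx/dt + 2y·dy/dt = 0
dy/dt = -x/y · dx/dt = -4/√105 · 4 = -16√105/105 m/s
The top is descending at 16√105/105 ≈ 1.561 m/s.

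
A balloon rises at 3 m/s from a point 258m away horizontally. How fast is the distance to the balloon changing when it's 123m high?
123√9077/9077 ≈ 1.291 m/s

z² = 258² + y²
z = √(258² + 123²) = 3√9077
dz/dt = y/z · dy/dt = 123/(3√9077) · 3 = 123√9077/9077 ≈ 1.291 m/s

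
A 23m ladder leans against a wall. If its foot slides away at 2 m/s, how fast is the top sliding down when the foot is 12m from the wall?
24√385/385 ≈ 1.223 m/s

x² + y² = 23²
2x·dx/dt + 2y·dy/dt = 0
dy/dt = -x/y · dx/dt = -12/√385 · 2 = -24√385/385 m/s
The top is descending at 24√385/385 ≈ 1.223 m/s.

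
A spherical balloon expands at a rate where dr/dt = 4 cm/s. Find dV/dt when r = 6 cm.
576π cm³/s

V = (4/3)πr³
dV/dt = dV/dr · dr/dt = 4πr² · 4
At r = 6: dV/dt = 576π cm³/s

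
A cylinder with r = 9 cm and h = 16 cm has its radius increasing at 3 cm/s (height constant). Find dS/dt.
204π cm²/s

S = 2πrh + 2πr² (lateral + bases)
dS/dt = (2πh + 4πr)·dr/dt = (2π·16 + 4π·9)·3
= 204π cm²/s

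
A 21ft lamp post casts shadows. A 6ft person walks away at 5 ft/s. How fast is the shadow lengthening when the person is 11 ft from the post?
2 ft/s

By similar triangles: 21/(x+s) = 6/s
Solving: s = 6x/15
ds/dt = 6/15 · dx/dt = 2/5 · 5 = 2 ft/s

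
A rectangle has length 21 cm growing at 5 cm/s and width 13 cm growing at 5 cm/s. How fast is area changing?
170 cm²/s

A = lw
dA/dt = w·dl/dt + l·dw/dt = 13·5 + 21·5 = 170 cm²/s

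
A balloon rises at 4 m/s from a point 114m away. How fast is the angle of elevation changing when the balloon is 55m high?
0.028463 rad/s

tan(θ) = y/114
sec²(θ) · dθ/dt = (1/114) · dy/dt
dθ/dt = cos²(θ)/114 · 4 = 114/(114² + 55²) · 4
dθ/dt = 0.028463 rad/s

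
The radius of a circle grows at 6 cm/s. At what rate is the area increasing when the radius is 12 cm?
144π cm²/s

A = πr²
dA/dt = 2πr · dr/dt = 2π(12)(6) = 144π cm²/s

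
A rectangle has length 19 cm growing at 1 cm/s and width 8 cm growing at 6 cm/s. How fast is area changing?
122 cm²/s

A = lw
dA/dt = w·dl/dt + l·dw/dt = 8·1 + 19·6 = 122 cm²/s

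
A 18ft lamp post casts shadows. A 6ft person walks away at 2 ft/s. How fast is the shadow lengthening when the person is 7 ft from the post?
1 ft/s

By similar triangles: 18/(x+s) = 6/s
Solving: s = 6x/12
ds/dt = 6/12 · dx/dt = 1/2 · 2 = 1 ft/s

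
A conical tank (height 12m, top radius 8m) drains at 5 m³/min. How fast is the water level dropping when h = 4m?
45/(64π) ≈ 0.2238 m/min

r/h = 8/12, so r = (2/3)h
V = (1/3)πr²h = (1/3)π((2/3)h)²h = (4/27)πh³
dV/dh = (4/9)πh²
dh/dt = (dV/dt)/(dV/dh) = -5/((4/9)π·4²) = -45/(64π) m/min
The level is dropping at 45/(64π) ≈ 0.2238 m/min.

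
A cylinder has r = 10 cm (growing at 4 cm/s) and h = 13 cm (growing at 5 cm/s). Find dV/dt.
1540π cm³/s

V = πr²h
dV/dt = 2πrh·dr/dt + πr²·dh/dt
= 2π(10)(13)(4) + π(10)²(5)
= 1540π cm³/s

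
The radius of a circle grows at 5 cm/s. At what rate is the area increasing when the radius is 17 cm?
170π cm²/s

A = πr²
dA/dt = 2πr · dr/dt = 2π(17)(5) = 170π cm²/s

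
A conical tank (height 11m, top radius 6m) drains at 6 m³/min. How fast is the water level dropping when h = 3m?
121/(54π) ≈ 0.7132 m/min

r/h = 6/11, so r = (6/11)h
V = (1/3)πr²h = (1/3)π((6/11)h)²h = (12/121)πh³
dV/dh = (36/121)πh²
dh/dt = (dV/dt)/(dV/dh) = -6/((36/121)π·3²) = -121/(54π) m/min
The level is dropping at 121/(54π) ≈ 0.7132 m/min.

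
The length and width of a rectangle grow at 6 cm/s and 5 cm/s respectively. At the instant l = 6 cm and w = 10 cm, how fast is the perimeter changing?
22 cm/s

P = 2(l + w)
dP/dt = 2(dl/dt + dw/dt) = 2(6 + 5) = 22 cm/s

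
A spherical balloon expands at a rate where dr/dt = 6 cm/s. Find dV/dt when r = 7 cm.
1176π cm³/s

V = (4/3)πr³
dV/dt = dV/dr · dr/dt = 4πr² · 6
At r = 7: dV/dt = 1176π cm³/s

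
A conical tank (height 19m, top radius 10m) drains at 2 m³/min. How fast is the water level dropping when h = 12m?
361/(7200π) ≈ 0.01596 m/min

r/h = 10/19, so r = (10/19)h
V = (1/3)πr²h = (1/3)π((10/19)h)²h = (100/1083)πh³
dV/dh = (100/361)πh²
dh/dt = (dV/dt)/(dV/dh) = -2/((100/361)π·12²) = -361/(7200π) m/min
The level is dropping at 361/(7200π) ≈ 0.01596 m/min.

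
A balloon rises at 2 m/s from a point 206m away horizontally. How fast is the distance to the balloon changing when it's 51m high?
102√45037/45037 ≈ 0.4806 m/s

z² = 206² + y²
z = √(206² + 51²) = √45037
dz/dt = y/z · dy/dt = 51/√45037 · 2 = 102√45037/45037 ≈ 0.4806 m/s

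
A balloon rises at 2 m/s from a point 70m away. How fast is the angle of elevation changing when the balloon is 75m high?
0.013302 rad/s

tan(θ) = y/70
sec²(θ) · dθ/dt = (1/70) · dy/dt
dθ/dt = cos²(θ)/70 · 2 = 70/(70² + 75²) · 2
dθ/dt = 0.013302 rad/s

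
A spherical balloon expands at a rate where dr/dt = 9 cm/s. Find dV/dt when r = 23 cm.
19044π cm³/s

V = (4/3)πr³
dV/dt = dV/dr · dr/dt = 4πr² · 9
At r = 23: dV/dt = 19044π cm³/s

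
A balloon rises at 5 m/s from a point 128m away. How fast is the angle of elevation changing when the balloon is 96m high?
0.025 rad/s

tan(θ) = y/128
sec²(θ) · dθ/dt = (1/128) · dy/dt
dθ/dt = cos²(θ)/128 · 5 = 128/(128² + 96²) · 5
dθ/dt = 0.025 rad/s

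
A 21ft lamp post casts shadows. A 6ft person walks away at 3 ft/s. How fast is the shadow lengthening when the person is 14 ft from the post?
6/5 ft/s

By similar triangles: 21/(x+s) = 6/s
Solving: s = 6x/15
ds/dt = 6/15 · dx/dt = 2/5 · 3 = 6/5 ft/s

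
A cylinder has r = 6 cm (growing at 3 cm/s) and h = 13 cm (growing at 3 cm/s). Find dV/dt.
576π cm³/s

V = πr²h
dV/dt = 2πrh·dr/dt + πr²·dh/dt
= 2π(6)(13)(3) + π(6)²(3)
= 576π cm³/s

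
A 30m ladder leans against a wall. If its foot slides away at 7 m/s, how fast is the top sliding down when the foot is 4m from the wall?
14√221/221 ≈ 0.9417 m/s

x² + y² = 30²
2x·dx/dt + 2y·dy/dt = 0
dy/dt = -x/y · dx/dt = -4/(2√221) · 7 = -14√221/221 m/s
The top is descending at 14√221/221 ≈ 0.9417 m/s.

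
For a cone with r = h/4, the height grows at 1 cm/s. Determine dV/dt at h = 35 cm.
1225π/16 cm³/s

V = (1/3)π(h/4)²h = πh³/48
dV/dt = πh²/16 · 1
At h = 35: dV/dt = 1225π/16 cm³/s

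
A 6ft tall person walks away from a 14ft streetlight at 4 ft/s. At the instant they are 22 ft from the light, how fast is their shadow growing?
3 ft/s

By similar triangles: 14/(x+s) = 6/s
Solving: s = 6x/8
ds/dt = 6/8 · dx/dt = 3/4 · 4 = 3 ft/s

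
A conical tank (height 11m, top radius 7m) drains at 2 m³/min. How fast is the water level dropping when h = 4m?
121/(392π) ≈ 0.09825 m/min

r/h = 7/11, so r = (7/11)h
V = (1/3)πr²h = (1/3)π((7/11)h)²h = (49/363)πh³
dV/dh = (49/121)πh²
dh/dt = (dV/dt)/(dV/dh) = -2/((49/121)π·4²) = -121/(392π) m/min
The level is dropping at 121/(392π) ≈ 0.09825 m/min.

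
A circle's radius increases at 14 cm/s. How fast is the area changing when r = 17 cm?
476π cm²/s

A = πr²
dA/dt = 2πr · dr/dt = 2π(17)(14) = 476π cm²/s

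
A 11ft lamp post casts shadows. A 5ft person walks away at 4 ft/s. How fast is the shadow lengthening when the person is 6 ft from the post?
10/3 ft/s

By similar triangles: 11/(x+s) = 5/s
Solving: s = 5x/6
ds/dt = 5/6 · dx/dt = 5/6 · 4 = 10/3 ft/s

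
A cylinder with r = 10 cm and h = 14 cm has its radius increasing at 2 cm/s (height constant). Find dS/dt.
136π cm²/s

S = 2πrh + 2πr² (lateral + bases)
dS/dt = (2πh + 4πr)·dr/dt = (2π·14 + 4π·10)·2
= 136π cm²/s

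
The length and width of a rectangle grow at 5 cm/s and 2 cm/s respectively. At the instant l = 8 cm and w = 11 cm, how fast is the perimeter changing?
14 cm/s

P = 2(l + w)
dP/dt = 2(dl/dt + dw/dt) = 2(5 + 2) = 14 cm/s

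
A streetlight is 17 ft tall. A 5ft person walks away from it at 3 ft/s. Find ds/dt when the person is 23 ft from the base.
5/4 ft/s

By similar triangles: 17/(x+s) = 5/s
Solving: s = 5x/12
ds/dt = 5/12 · dx/dt = 5/12 · 3 = 5/4 ft/s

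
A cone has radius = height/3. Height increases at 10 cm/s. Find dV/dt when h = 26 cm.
6760π/9 cm³/s

V = (1/3)π(h/3)²h = πh³/27
dV/dt = πh²/9 · 10
At h = 26: dV/dt = 6760π/9 cm³/s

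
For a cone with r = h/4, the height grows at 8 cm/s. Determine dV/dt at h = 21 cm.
441π/2 cm³/s

V = (1/3)π(h/4)²h = πh³/48
dV/dt = πh²/16 · 8
At h = 21: dV/dt = 441π/2 cm³/s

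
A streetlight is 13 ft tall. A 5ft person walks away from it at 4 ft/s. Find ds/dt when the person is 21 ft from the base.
5/2 ft/s

By similar triangles: 13/(x+s) = 5/s
Solving: s = 5x/8
ds/dt = 5/8 · dx/dt = 5/8 · 4 = 5/2 ft/s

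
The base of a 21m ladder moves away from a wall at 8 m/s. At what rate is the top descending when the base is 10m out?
80√341/341 ≈ 4.332 m/s

x² + y² = 21²
2x·dx/dt + 2y·dy/dt = 0
dy/dt = -x/y · dx/dt = -10/√341 · 8 = -80√341/341 m/s
The top is descending at 80√341/341 ≈ 4.332 m/s.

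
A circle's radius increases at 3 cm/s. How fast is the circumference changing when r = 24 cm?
6π cm/s

C = 2πr
dC/dt = 2π · dr/dt = 2π · 3 = 6π cm/s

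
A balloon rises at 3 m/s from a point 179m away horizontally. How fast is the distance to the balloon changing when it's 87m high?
261√39610/39610 ≈ 1.311 m/s

z² = 179² + y²
z = √(179² + 87²) = √39610
dz/dt = y/z · dy/dt = 87/√39610 · 3 = 261√39610/39610 ≈ 1.311 m/s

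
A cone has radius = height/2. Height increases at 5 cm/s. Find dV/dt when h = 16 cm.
320π cm³/s

V = (1/3)π(h/2)²h = πh³/12
dV/dt = πh²/4 · 5
At h = 16: dV/dt = 320π cm³/s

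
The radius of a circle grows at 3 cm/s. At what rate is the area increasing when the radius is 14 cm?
84π cm²/s

A = πr²
dA/dt = 2πr · dr/dt = 2π(14)(3) = 84π cm²/s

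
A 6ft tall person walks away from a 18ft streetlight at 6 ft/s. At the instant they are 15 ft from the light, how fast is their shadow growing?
3 ft/s

By similar triangles: 18/(x+s) = 6/s
Solving: s = 6x/12
ds/dt = 6/12 · dx/dt = 1/2 · 6 = 3 ft/s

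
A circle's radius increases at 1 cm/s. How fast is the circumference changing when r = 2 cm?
2π cm/s

C = 2πr
dC/dt = 2π · dr/dt = 2π · 1 = 2π cm/s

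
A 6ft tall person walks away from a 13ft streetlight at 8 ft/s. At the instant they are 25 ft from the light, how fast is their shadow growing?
48/7 ft/s

By similar triangles: 13/(x+s) = 6/s
Solving: s = 6x/7
ds/dt = 6/7 · dx/dt = 6/7 · 8 = 48/7 ft/s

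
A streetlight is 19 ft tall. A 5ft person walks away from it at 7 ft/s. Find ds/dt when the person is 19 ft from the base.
5/2 ft/s

By similar triangles: 19/(x+s) = 5/s
Solving: s = 5x/14
ds/dt = 5/14 · dx/dt = 5/14 · 7 = 5/2 ft/s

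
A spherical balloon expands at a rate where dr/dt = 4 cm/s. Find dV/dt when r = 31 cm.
15376π cm³/s

V = (4/3)πr³
dV/dt = dV/dr · dr/dt = 4πr² · 4
At r = 31: dV/dt = 15376π cm³/s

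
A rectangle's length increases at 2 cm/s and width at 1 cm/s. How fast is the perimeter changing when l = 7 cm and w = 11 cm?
6 cm/s

P = 2(l + w)
dP/dt = 2(dl/dt + dw/dt) = 2(2 + 1) = 6 cm/s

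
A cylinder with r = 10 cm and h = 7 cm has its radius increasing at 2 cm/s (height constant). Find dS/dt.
108π cm²/s

S = 2πrh + 2πr² (lateral + bases)
dS/dt = (2πh + 4πr)·dr/dt = (2π·7 + 4π·10)·2
= 108π cm²/s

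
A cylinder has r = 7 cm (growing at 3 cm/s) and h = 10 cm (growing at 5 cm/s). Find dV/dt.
665π cm³/s

V = πr²h
dV/dt = 2πrh·dr/dt + πr²·dh/dt
= 2π(7)(10)(3) + π(7)²(5)
= 665π cm³/s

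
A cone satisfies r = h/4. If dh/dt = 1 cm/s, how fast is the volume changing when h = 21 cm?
441π/16 cm³/s

V = (1/3)π(h/4)²h = πh³/48
dV/dt = πh²/16 · 1
At h = 21: dV/dt = 441π/16 cm³/s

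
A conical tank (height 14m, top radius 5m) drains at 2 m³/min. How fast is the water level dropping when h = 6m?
98/(225π) ≈ 0.1386 m/min

r/h = 5/14, so r = (5/14)h
V = (1/3)πr²h = (1/3)π((5/14)h)²h = (25/588)πh³
dV/dh = (25/196)πh²
dh/dt = (dV/dt)/(dV/dh) = -2/((25/196)π·6²) = -98/(225π) m/min
The level is dropping at 98/(225π) ≈ 0.1386 m/min.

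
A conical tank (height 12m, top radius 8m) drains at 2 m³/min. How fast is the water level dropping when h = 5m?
9/(50π) ≈ 0.0573 m/min

r/h = 8/12, so r = (2/3)h
V = (1/3)πr²h = (1/3)π((2/3)h)²h = (4/27)πh³
dV/dh = (4/9)πh²
dh/dt = (dV/dt)/(dV/dh) = -2/((4/9)π·5²) = -9/(50π) m/min
The level is dropping at 9/(50π) ≈ 0.0573 m/min.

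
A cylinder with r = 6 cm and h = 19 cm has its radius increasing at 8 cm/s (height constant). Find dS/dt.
496π cm²/s

S = 2πrh + 2πr² (lateral + bases)
dS/dt = (2πh + 4πr)·dr/dt = (2π·19 + 4π·6)·8
= 496π cm²/s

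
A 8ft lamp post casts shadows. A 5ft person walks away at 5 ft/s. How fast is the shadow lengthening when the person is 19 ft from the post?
25/3 ft/s

By similar triangles: 8/(x+s) = 5/s
Solving: s = 5x/3
ds/dt = 5/3 · dx/dt = 5/3 · 5 = 25/3 ft/s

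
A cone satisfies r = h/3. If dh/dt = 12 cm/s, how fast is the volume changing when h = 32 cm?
4096π/3 cm³/s

V = (1/3)π(h/3)²h = πh³/27
dV/dt = πh²/9 · 12
At h = 32: dV/dt = 4096π/3 cm³/s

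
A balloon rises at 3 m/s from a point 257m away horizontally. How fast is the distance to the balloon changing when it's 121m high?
363√80690/80690 ≈ 1.278 m/s

z² = 257² + y²
z = √(257² + 121²) = √80690
dz/dt = y/z · dy/dt = 121/√80690 · 3 = 363√80690/80690 ≈ 1.278 m/s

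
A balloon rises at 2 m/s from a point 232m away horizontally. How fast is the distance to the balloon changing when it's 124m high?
62√173/865 ≈ 0.9428 m/s

z² = 232² + y²
z = √(232² + 124²) = 20√173
dz/dt = y/z · dy/dt = 124/(20√173) · 2 = 62√173/865 ≈ 0.9428 m/s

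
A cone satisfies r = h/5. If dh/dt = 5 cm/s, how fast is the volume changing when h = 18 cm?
324π/5 cm³/s

V = (1/3)π(h/5)²h = πh³/75
dV/dt = πh²/25 · 5
At h = 18: dV/dt = 324π/5 cm³/s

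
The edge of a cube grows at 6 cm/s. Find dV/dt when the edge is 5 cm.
450 cm³/s

V = s³
dV/dt = 3s² · ds/dt = 3·5²·6 = 450 cm³/s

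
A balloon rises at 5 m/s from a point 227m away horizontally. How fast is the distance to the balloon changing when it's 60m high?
300√55129/55129 ≈ 1.278 m/s

z² = 227² + y²
z = √(227² + 60²) = √55129
dz/dt = y/z · dy/dt = 60/√55129 · 5 = 300√55129/55129 ≈ 1.278 m/s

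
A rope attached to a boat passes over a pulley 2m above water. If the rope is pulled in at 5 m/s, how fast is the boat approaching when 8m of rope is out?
4√15/3 ≈ 5.164 m/s

rope² = x² + 2²
x = √(8² - 2²) = 2√15
dx/dt = (rope/x) · d(rope)/dt = (8/(2√15)) · (-5) = -4√15/3 m/s
The boat approaches at 4√15/3 ≈ 5.164 m/s.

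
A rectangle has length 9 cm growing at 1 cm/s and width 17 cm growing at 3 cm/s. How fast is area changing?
44 cm²/s

A = lw
dA/dt = w·dl/dt + l·dw/dt = 17·1 + 9·3 = 44 cm²/s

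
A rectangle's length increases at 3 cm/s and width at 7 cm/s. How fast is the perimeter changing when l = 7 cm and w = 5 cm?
20 cm/s

P = 2(l + w)
dP/dt = 2(dl/dt + dw/dt) = 2(3 + 7) = 20 cm/s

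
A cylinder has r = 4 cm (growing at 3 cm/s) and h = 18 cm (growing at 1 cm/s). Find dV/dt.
448π cm³/s

V = πr²h
dV/dt = 2πrh·dr/dt + πr²·dh/dt
= 2π(4)(18)(3) + π(4)²(1)
= 448π cm³/s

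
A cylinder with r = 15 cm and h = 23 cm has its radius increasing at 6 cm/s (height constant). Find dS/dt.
636π cm²/s

S = 2πrh + 2πr² (lateral + bases)
dS/dt = (2πh + 4πr)·dr/dt = (2π·23 + 4π·15)·6
= 636π cm²/s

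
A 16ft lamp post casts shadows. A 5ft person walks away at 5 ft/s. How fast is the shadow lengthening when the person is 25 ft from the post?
25/11 ft/s

By similar triangles: 16/(x+s) = 5/s
Solving: s = 5x/11
ds/dt = 5/11 · dx/dt = 5/11 · 5 = 25/11 ft/s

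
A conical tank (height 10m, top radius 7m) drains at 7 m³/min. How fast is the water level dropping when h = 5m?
4/(7π) ≈ 0.1819 m/min

r/h = 7/10, so r = (7/10)h
V = (1/3)πr²h = (1/3)π((7/10)h)²h = (49/300)πh³
dV/dh = (49/100)πh²
dh/dt = (dV/dt)/(dV/dh) = -7/((49/100)π·5²) = -4/(7π) m/min
The level is dropping at 4/(7π) ≈ 0.1819 m/min.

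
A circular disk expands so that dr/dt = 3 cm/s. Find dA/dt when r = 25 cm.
150π cm²/s

A = πr²
dA/dt = 2πr · dr/dt = 2π(25)(3) = 150π cm²/s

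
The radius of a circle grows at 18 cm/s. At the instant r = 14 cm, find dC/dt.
36π cm/s

C = 2πr
dC/dt = 2π · dr/dt = 2π · 18 = 36π cm/s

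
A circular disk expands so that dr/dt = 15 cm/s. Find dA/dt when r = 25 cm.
750π cm²/s

A = πr²
dA/dt = 2πr · dr/dt = 2π(25)(15) = 750π cm²/s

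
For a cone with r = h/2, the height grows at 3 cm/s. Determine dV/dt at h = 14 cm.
147π cm³/s

V = (1/3)π(h/2)²h = πh³/12
dV/dt = πh²/4 · 3
At h = 14: dV/dt = 147π cm³/s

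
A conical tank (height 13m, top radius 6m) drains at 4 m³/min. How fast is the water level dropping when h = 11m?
169/(1089π) ≈ 0.0494 m/min

r/h = 6/13, so r = (6/13)h
V = (1/3)πr²h = (1/3)π((6/13)h)²h = (12/169)πh³
dV/dh = (36/169)πh²
dh/dt = (dV/dt)/(dV/dh) = -4/((36/169)π·11²) = -169/(1089π) m/min
The level is dropping at 169/(1089π) ≈ 0.0494 m/min.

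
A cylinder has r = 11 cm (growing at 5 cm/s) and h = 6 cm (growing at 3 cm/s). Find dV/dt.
1023π cm³/s

V = πr²h
dV/dt = 2πrh·dr/dt + πr²·dh/dt
= 2π(11)(6)(5) + π(11)²(3)
= 1023π cm³/s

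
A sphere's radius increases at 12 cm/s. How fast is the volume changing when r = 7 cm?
2352π cm³/s

V = (4/3)πr³
dV/dt = dV/dr · dr/dt = 4πr² · 12
At r = 7: dV/dt = 2352π cm³/s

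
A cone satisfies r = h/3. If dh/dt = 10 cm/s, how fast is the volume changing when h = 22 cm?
4840π/9 cm³/s

V = (1/3)π(h/3)²h = πh³/27
dV/dt = πh²/9 · 10
At h = 22: dV/dt = 4840π/9 cm³/s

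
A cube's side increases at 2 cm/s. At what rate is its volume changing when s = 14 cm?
1176 cm³/s

V = s³
dV/dt = 3s² · ds/dt = 3·14²·2 = 1176 cm³/s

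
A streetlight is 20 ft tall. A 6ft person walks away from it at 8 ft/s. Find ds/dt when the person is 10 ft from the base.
24/7 ft/s

By similar triangles: 20/(x+s) = 6/s
Solving: s = 6x/14
ds/dt = 6/14 · dx/dt = 3/7 · 8 = 24/7 ft/s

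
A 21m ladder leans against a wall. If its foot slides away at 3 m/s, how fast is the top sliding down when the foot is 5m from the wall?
15√26/104 ≈ 0.7354 m/s

x² + y² = 21²
2x·dx/dt + 2y·dy/dt = 0
dy/dt = -x/y · dx/dt = -5/(4√26) · 3 = -15√26/104 m/s
The top is descending at 15√26/104 ≈ 0.7354 m/s.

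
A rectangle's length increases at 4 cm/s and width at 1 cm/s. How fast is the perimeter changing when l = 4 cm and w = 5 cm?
10 cm/s

P = 2(l + w)
dP/dt = 2(dl/dt + dw/dt) = 2(4 + 1) = 10 cm/s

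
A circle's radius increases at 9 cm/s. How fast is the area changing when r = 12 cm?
216π cm²/s

A = πr²
dA/dt = 2πr · dr/dt = 2π(12)(9) = 216π cm²/s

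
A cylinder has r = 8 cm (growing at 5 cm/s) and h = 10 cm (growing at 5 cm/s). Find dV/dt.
1120π cm³/s

V = πr²h
dV/dt = 2πrh·dr/dt + πr²·dh/dt
= 2π(8)(10)(5) + π(8)²(5)
= 1120π cm³/s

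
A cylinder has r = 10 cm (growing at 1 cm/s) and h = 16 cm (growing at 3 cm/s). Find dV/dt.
620π cm³/s

V = πr²h
dV/dt = 2πrh·dr/dt + πr²·dh/dt
= 2π(10)(16)(1) + π(10)²(3)
= 620π cm³/s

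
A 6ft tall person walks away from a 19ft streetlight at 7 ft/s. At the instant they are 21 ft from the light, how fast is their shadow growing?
42/13 ft/s

By similar triangles: 19/(x+s) = 6/s
Solving: s = 6x/13
ds/dt = 6/13 · dx/dt = 6/13 · 7 = 42/13 ft/s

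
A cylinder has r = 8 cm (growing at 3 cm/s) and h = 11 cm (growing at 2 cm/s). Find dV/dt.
656π cm³/s

V = πr²h
dV/dt = 2πrh·dr/dt + πr²·dh/dt
= 2π(8)(11)(3) + π(8)²(2)
= 656π cm³/s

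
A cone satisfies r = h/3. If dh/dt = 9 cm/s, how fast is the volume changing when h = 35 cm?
1225π cm³/s

V = (1/3)π(h/3)²h = πh³/27
dV/dt = πh²/9 · 9
At h = 35: dV/dt = 1225π cm³/s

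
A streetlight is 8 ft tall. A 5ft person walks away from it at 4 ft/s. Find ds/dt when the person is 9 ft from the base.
20/3 ft/s

By similar triangles: 8/(x+s) = 5/s
Solving: s = 5x/3
ds/dt = 5/3 · dx/dt = 5/3 · 4 = 20/3 ft/s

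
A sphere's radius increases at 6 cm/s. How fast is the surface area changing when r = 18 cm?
864π cm²/s

S = 4πr²
dS/dt = dS/dr · dr/dt = 8πr · 6
At r = 18: dS/dt = 864π cm²/s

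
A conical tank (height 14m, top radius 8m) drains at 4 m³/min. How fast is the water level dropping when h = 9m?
49/(324π) ≈ 0.04814 m/min

r/h = 8/14, so r = (4/7)h
V = (1/3)πr²h = (1/3)π((4/7)h)²h = (16/147)πh³
dV/dh = (16/49)πh²
dh/dt = (dV/dt)/(dV/dh) = -4/((16/49)π·9²) = -49/(324π) m/min
The level is dropping at 49/(324π) ≈ 0.04814 m/min.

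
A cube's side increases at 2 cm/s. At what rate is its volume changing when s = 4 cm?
96 cm³/s

V = s³
dV/dt = 3s² · ds/dt = 3·4²·2 = 96 cm³/s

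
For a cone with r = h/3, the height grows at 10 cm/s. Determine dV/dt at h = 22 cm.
4840π/9 cm³/s

V = (1/3)π(h/3)²h = πh³/27
dV/dt = πh²/9 · 10
At h = 22: dV/dt = 4840π/9 cm³/s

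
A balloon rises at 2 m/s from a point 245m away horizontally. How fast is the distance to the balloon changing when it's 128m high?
256√76409/76409 ≈ 0.9261 m/s

z² = 245² + y²
z = √(245² + 128²) = √76409
dz/dt = y/z · dy/dt = 128/√76409 · 2 = 256√76409/76409 ≈ 0.9261 m/s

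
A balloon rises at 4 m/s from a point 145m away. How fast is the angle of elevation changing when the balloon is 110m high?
0.017509 rad/s

tan(θ) = y/145
sec²(θ) · dθ/dt = (1/145) · dy/dt
dθ/dt = cos²(θ)/145 · 4 = 145/(145² + 110²) · 4
dθ/dt = 0.017509 rad/s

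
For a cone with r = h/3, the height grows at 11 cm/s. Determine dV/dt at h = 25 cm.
6875π/9 cm³/s

V = (1/3)π(h/3)²h = πh³/27
dV/dt = πh²/9 · 11
At h = 25: dV/dt = 6875π/9 cm³/s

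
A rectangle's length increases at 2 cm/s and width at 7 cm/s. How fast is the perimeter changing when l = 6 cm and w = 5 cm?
18 cm/s

P = 2(l + w)
dP/dt = 2(dl/dt + dw/dt) = 2(2 + 7) = 18 cm/s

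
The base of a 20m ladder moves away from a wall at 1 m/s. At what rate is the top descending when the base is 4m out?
√6/12 ≈ 0.2041 m/s

x² + y² = 20²
2x·dx/dt + 2y·dy/dt = 0
dy/dt = -x/y · dx/dt = -4/(8√6) · 1 = -√6/12 m/s
The top is descending at √6/12 ≈ 0.2041 m/s.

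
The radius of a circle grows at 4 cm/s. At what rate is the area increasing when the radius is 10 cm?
80π cm²/s

A = πr²
dA/dt = 2πr · dr/dt = 2π(10)(4) = 80π cm²/s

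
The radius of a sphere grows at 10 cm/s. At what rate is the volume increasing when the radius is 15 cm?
9000π cm³/s

V = (4/3)πr³
dV/dt = dV/dr · dr/dt = 4πr² · 10
At r = 15: dV/dt = 9000π cm³/s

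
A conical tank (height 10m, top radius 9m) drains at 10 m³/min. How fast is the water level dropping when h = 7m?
1000/(3969π) ≈ 0.0802 m/min

r/h = 9/10, so r = (9/10)h
V = (1/3)πr²h = (1/3)π((9/10)h)²h = (27/100)πh³
dV/dh = (81/100)πh²
dh/dt = (dV/dt)/(dV/dh) = -10/((81/100)π·7²) = -1000/(3969π) m/min
The level is dropping at 1000/(3969π) ≈ 0.0802 m/min.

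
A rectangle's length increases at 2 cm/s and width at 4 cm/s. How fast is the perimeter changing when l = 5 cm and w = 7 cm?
12 cm/s

P = 2(l + w)
dP/dt = 2(dl/dt + dw/dt) = 2(2 + 4) = 12 cm/s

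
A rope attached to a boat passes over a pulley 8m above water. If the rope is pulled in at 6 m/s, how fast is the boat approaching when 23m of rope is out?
46√465/155 ≈ 6.4 m/s

rope² = x² + 8²
x = √(23² - 8²) = √465
dx/dt = (rope/x) · d(rope)/dt = (23/√465) · (-6) = -46√465/155 m/s
The boat approaches at 46√465/155 ≈ 6.4 m/s.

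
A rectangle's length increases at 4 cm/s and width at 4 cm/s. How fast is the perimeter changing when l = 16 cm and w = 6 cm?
16 cm/s

P = 2(l + w)
dP/dt = 2(dl/dt + dw/dt) = 2(4 + 4) = 16 cm/s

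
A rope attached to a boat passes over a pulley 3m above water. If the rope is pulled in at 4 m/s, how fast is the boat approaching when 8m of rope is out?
32√55/55 ≈ 4.315 m/s

rope² = x² + 3²
x = √(8² - 3²) = √55
dx/dt = (rope/x) · d(rope)/dt = (8/√55) · (-4) = -32√55/55 m/s
The boat approaches at 32√55/55 ≈ 4.315 m/s.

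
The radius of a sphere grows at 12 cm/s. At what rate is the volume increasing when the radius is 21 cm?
21168π cm³/s

V = (4/3)πr³
dV/dt = dV/dr · dr/dt = 4πr² · 12
At r = 21: dV/dt = 21168π cm³/s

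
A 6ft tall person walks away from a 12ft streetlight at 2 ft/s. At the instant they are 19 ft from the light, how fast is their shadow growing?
2 ft/s

By similar triangles: 12/(x+s) = 6/s
Solving: s = 6x/6
ds/dt = 6/6 · dx/dt = 1 · 2 = 2 ft/s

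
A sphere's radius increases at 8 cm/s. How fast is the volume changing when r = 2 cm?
128π cm³/s

V = (4/3)πr³
dV/dt = dV/dr · dr/dt = 4πr² · 8
At r = 2: dV/dt = 128π cm³/s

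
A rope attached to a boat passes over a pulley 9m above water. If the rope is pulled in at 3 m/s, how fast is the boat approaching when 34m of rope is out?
102√43/215 ≈ 3.111 m/s

rope² = x² + 9²
x = √(34² - 9²) = 5√43
dx/dt = (rope/x) · d(rope)/dt = (34/(5√43)) · (-3) = -102√43/215 m/s
The boat approaches at 102√43/215 ≈ 3.111 m/s.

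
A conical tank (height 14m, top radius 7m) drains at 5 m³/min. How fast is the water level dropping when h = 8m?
5/(16π) ≈ 0.09947 m/min

r/h = 7/14, so r = (1/2)h
V = (1/3)πr²h = (1/3)π((1/2)h)²h = (1/12)πh³
dV/dh = (1/4)πh²
dh/dt = (dV/dt)/(dV/dh) = -5/((1/4)π·8²) = -5/(16π) m/min
The level is dropping at 5/(16π) ≈ 0.09947 m/min.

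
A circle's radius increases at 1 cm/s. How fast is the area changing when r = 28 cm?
56π cm²/s

A = πr²
dA/dt = 2πr · dr/dt = 2π(28)(1) = 56π cm²/s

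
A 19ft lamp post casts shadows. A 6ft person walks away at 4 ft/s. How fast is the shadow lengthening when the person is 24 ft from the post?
24/13 ft/s

By similar triangles: 19/(x+s) = 6/s
Solving: s = 6x/13
ds/dt = 6/13 · dx/dt = 6/13 · 4 = 24/13 ft/s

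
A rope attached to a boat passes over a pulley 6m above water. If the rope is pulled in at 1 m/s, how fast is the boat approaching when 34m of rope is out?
17√70/140 ≈ 1.016 m/s

rope² = x² + 6²
x = √(34² - 6²) = 4√70
dx/dt = (rope/x) · d(rope)/dt = (34/(4√70)) · (-1) = -17√70/140 m/s
The boat approaches at 17√70/140 ≈ 1.016 m/s.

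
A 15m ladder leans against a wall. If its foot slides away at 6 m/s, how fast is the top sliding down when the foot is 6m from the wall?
4√21/7 ≈ 2.619 m/s

x² + y² = 15²
2x·dx/dt + 2y·dy/dt = 0
dy/dt = -x/y · dx/dt = -6/(3√21) · 6 = -4√21/7 m/s
The top is descending at 4√21/7 ≈ 2.619 m/s.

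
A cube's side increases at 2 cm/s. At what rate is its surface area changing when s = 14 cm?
336 cm²/s

A = 6s²
dA/dt = 12s · ds/dt = 12·14·2 = 336 cm²/s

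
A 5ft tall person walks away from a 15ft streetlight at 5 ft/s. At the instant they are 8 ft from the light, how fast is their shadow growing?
5/2 ft/s

By similar triangles: 15/(x+s) = 5/s
Solving: s = 5x/10
ds/dt = 5/10 · dx/dt = 1/2 · 5 = 5/2 ft/s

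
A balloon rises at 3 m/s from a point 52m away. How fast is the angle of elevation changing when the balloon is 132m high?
0.00775 rad/s

tan(θ) = y/52
sec²(θ) · dθ/dt = (1/52) · dy/dt
dθ/dt = cos²(θ)/52 · 3 = 52/(52² + 132²) · 3
dθ/dt = 0.00775 rad/s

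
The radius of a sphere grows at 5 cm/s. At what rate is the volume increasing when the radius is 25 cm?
12500π cm³/s

V = (4/3)πr³
dV/dt = dV/dr · dr/dt = 4πr² · 5
At r = 25: dV/dt = 12500π cm³/s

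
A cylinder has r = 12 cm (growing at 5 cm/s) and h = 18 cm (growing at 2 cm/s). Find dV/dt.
2448π cm³/s

V = πr²h
dV/dt = 2πrh·dr/dt + πr²·dh/dt
= 2π(12)(18)(5) + π(12)²(2)
= 2448π cm³/s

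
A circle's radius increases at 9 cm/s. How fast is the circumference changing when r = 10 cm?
18π cm/s

C = 2πr
dC/dt = 2π · dr/dt = 2π · 9 = 18π cm/s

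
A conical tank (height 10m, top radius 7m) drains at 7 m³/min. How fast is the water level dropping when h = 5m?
4/(7π) ≈ 0.1819 m/min

r/h = 7/10, so r = (7/10)h
V = (1/3)πr²h = (1/3)π((7/10)h)²h = (49/300)πh³
dV/dh = (49/100)πh²
dh/dt = (dV/dt)/(dV/dh) = -7/((49/100)π·5²) = -4/(7π) m/min
The level is dropping at 4/(7π) ≈ 0.1819 m/min.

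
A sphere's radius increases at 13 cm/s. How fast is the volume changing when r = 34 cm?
60112π cm³/s

V = (4/3)πr³
dV/dt = dV/dr · dr/dt = 4πr² · 13
At r = 34: dV/dt = 60112π cm³/s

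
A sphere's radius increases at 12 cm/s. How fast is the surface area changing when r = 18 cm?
1728π cm²/s

S = 4πr²
dS/dt = dS/dr · dr/dt = 8πr · 12
At r = 18: dS/dt = 1728π cm²/s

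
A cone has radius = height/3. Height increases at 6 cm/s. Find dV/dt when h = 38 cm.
2888π/3 cm³/s

V = (1/3)π(h/3)²h = πh³/27
dV/dt = πh²/9 · 6
At h = 38: dV/dt = 2888π/3 cm³/s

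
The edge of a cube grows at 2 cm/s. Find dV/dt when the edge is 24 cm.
3456 cm³/s

V = s³
dV/dt = 3s² · ds/dt = 3·24²·2 = 3456 cm³/s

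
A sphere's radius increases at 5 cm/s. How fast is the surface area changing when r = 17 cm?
680π cm²/s

S = 4πr²
dS/dt = dS/dr · dr/dt = 8πr · 5
At r = 17: dS/dt = 680π cm²/s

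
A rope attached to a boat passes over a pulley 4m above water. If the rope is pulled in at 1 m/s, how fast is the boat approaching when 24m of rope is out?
6√35/35 ≈ 1.014 m/s

rope² = x² + 4²
x = √(24² - 4²) = 4√35
dx/dt = (rope/x) · d(rope)/dt = (24/(4√35)) · (-1) = -6√35/35 m/s
The boat approaches at 6√35/35 ≈ 1.014 m/s.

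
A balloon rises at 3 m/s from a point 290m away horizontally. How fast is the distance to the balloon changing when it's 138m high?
207√25786/25786 ≈ 1.289 m/s

z² = 290² + y²
z = √(290² + 138²) = 2√25786
dz/dt = y/z · dy/dt = 138/(2√25786) · 3 = 207√25786/25786 ≈ 1.289 m/s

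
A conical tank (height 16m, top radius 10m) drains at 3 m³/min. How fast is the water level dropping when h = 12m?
4/(75π) ≈ 0.01698 m/min

r/h = 10/16, so r = (5/8)h
V = (1/3)πr²h = (1/3)π((5/8)h)²h = (25/192)πh³
dV/dh = (25/64)πh²
dh/dt = (dV/dt)/(dV/dh) = -3/((25/64)π·12²) = -4/(75π) m/min
The level is dropping at 4/(75π) ≈ 0.01698 m/min.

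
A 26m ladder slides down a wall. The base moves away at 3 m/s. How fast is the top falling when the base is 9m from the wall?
27√595/595 ≈ 1.107 m/s

x² + y² = 26²
2x·dx/dt + 2y·dy/dt = 0
dy/dt = -x/y · dx/dt = -9/√595 · 3 = -27√595/595 m/s
The top is descending at 27√595/595 ≈ 1.107 m/s.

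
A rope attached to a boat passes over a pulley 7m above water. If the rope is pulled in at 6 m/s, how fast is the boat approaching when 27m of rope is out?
81√170/170 ≈ 6.212 m/s

rope² = x² + 7²
x = √(27² - 7²) = 2√170
dx/dt = (rope/x) · d(rope)/dt = (27/(2√170)) · (-6) = -81√170/170 m/s
The boat approaches at 81√170/170 ≈ 6.212 m/s.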